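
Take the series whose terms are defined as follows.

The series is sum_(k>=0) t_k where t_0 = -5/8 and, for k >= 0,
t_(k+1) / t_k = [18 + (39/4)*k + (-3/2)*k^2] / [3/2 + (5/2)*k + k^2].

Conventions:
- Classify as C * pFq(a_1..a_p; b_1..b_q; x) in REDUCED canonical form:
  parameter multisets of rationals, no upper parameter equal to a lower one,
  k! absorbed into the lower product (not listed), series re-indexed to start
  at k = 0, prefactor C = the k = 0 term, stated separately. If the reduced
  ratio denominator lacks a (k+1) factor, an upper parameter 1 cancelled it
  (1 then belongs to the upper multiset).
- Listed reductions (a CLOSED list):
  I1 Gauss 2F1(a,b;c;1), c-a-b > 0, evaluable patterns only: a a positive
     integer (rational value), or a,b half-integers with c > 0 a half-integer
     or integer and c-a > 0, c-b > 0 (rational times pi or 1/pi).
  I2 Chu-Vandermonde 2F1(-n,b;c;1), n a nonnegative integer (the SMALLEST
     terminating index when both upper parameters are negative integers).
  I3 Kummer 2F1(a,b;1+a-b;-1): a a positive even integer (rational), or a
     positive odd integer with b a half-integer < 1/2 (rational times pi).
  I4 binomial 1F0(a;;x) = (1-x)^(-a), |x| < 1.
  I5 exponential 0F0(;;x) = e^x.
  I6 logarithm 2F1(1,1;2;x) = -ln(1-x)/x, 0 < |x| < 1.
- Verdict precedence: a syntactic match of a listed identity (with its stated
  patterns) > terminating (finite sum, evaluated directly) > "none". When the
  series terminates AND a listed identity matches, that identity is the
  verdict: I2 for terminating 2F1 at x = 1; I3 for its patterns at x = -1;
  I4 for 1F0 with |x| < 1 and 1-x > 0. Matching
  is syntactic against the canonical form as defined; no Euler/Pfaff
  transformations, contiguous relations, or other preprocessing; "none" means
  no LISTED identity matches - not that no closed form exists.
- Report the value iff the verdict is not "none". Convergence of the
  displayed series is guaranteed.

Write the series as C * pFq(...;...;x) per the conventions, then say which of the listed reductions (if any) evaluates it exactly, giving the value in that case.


x = -3/2 here; the reduced form reads 1F0, upper {-8}, lower {-}, C = -5/8. Verdict: terminating at k = 8: the factor (-8)_k kills every later term; summing the 9 survivors is exact. Value: -1953125/2048.

Key step: t_0 = -5/8 here, and cancel k + 3/2 from the displayed ratio first; then prefactor -5/8.
Adjacent-term ratio: r(k) = (-3/2) * (k-8) / [(k+1)] - rational; roots negated = parameters, x = (-3/2), C = -5/8.


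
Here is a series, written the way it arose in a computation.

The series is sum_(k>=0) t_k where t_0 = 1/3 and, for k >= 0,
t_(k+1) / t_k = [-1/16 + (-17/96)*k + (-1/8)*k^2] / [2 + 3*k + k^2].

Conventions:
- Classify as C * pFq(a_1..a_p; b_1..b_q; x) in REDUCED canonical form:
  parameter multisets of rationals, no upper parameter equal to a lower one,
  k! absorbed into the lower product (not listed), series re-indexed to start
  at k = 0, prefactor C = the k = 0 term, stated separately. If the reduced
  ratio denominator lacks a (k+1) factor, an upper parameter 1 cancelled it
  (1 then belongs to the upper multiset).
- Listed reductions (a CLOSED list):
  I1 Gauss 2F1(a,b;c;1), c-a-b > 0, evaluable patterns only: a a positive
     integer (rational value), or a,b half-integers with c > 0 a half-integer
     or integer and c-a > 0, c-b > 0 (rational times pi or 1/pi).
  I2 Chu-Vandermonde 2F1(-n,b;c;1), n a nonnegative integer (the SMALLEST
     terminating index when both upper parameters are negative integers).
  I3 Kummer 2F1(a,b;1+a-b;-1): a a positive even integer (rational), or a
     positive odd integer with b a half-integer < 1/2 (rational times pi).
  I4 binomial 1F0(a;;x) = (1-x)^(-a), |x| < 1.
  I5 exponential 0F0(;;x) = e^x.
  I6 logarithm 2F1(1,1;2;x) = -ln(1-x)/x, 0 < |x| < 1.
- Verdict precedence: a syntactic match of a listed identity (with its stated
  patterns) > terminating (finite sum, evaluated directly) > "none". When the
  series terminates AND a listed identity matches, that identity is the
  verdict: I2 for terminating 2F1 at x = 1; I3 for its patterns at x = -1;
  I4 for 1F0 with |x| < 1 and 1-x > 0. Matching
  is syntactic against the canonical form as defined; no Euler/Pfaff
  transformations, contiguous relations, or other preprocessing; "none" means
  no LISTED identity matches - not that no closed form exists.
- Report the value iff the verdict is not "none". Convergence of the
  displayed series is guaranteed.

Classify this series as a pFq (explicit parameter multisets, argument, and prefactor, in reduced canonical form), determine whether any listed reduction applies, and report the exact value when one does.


The tell: from the first term 1/3: factor the ratio over Q (C = 1/3, x = -1/8): negated roots = parameters.
Term ratio: r(k) = (-1/8) * (k+2/3) (k+3/4) / [(k+2) (k+1)] ; factor over Q: parameters, x = (-1/8), and C = 1/3.

At argument -1/8: a 2F1 with upper {2/3, 3/4}, lower {2}, scaled by C = 1/3. Verdict: none here - no I1-I6 shape fits x = -1/8 with lower {2}.


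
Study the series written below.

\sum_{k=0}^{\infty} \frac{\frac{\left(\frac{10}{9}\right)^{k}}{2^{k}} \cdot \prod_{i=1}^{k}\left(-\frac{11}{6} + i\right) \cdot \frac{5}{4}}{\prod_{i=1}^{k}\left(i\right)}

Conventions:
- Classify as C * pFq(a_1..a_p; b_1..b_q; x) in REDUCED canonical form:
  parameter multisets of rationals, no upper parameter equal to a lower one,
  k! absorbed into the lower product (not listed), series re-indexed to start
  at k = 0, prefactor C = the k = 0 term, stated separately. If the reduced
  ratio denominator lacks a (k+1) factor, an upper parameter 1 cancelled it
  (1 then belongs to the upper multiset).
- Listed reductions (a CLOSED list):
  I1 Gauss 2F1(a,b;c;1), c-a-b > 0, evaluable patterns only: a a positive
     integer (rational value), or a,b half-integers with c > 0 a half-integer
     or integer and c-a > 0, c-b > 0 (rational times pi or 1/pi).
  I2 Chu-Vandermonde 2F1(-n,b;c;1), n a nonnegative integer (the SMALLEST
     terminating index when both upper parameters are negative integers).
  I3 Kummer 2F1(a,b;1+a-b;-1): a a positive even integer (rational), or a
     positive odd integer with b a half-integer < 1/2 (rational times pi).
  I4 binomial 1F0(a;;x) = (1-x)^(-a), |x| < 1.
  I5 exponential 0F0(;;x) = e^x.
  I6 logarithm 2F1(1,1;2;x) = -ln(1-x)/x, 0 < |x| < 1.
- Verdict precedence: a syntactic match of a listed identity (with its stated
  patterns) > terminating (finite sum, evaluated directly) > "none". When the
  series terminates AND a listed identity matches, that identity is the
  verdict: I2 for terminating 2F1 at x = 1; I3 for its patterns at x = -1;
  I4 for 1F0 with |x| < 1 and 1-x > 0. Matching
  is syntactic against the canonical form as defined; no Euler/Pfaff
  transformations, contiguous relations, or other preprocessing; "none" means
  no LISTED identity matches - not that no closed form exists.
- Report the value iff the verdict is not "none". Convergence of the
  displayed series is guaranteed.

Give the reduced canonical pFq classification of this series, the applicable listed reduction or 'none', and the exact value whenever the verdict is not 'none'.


x = \frac{5}{9} here; the reduced form reads 1F0, upper {-\frac{5}{6}}, lower {-}, C = \frac{5}{4}. Verdict: the binomial series (I4) matches (the 1F0 binomial series: exponent 5/6, x = \frac{5}{9}). Exact value: \frac{5}{4} \cdot \left(\frac{4}{9}\right)^{\frac{5}{6}}.

Structural cue: x = \frac{5}{9} and the two k-th powers (prefactor 5/4) combine into one argument.
Term ratio: r(k) = \frac{5}{9} * (k-\frac{5}{6}) / [(k+1)] - poly over poly, x = \frac{5}{9} from leading terms; C = \frac{5}{4} at k = 0.


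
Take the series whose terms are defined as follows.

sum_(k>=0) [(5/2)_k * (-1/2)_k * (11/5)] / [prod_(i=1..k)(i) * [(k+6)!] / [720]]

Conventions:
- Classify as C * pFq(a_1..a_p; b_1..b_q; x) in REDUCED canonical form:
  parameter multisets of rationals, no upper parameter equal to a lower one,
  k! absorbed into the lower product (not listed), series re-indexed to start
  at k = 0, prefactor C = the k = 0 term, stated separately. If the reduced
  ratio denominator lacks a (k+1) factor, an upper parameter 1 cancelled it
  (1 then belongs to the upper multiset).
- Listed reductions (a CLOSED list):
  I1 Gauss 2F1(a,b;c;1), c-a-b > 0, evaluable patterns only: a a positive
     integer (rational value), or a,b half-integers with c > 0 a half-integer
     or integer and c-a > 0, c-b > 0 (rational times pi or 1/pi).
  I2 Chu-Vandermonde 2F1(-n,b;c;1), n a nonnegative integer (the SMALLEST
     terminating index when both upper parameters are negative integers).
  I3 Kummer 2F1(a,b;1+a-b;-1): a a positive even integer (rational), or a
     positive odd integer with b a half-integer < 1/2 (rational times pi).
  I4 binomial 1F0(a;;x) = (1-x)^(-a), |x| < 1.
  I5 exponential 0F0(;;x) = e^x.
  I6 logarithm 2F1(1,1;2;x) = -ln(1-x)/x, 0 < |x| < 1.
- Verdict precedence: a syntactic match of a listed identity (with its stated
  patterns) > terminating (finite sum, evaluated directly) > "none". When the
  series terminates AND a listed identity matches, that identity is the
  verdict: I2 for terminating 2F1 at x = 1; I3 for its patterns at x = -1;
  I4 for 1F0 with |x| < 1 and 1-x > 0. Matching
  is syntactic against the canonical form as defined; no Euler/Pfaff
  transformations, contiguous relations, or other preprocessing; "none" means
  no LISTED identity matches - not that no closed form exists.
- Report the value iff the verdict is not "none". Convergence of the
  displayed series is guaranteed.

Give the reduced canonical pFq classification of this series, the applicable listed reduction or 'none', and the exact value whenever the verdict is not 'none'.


Classification (C = 11/5): 2F1 with upper {-1/2, 5/2}, lower {7}, argument x = 1. Verdict: Gauss (I1, half-integer pattern) matches (x = 1; upper {-1/2, 5/2} half-integers, c = 7 in the evaluable pattern). Hence: (262144/47775) / pi.

Key step: t_0 = 11/5 here, and the product of the first k integers (prefactor 11/5) is k!.
Consecutive-term ratio: r(k) = 1 * (k-1/2) (k+5/2) / [(k+7) (k+1)] - rational; roots negated = parameters, x = 1, C = 11/5.


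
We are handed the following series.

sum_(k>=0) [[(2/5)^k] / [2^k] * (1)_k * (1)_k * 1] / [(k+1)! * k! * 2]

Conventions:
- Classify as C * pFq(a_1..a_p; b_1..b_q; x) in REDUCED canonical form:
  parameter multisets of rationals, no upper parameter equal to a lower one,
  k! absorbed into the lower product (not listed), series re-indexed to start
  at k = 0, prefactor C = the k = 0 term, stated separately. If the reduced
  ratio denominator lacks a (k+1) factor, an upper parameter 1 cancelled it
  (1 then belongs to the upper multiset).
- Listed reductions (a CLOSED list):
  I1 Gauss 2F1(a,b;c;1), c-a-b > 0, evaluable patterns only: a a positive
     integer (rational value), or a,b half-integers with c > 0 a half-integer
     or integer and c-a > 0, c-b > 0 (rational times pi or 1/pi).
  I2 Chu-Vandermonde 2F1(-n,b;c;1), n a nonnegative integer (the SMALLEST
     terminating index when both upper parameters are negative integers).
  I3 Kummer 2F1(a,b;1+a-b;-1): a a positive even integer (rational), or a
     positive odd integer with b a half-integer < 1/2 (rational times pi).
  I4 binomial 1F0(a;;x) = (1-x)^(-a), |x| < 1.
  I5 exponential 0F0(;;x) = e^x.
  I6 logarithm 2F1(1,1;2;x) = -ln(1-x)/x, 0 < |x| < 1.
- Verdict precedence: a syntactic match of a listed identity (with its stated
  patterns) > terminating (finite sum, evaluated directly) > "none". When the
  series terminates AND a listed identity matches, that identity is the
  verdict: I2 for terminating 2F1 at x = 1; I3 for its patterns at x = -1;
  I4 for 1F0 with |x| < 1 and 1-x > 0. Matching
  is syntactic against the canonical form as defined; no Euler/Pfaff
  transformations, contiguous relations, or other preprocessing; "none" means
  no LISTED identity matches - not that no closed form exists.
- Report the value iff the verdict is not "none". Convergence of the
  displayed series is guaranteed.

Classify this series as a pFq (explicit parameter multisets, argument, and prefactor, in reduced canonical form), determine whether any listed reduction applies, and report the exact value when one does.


First insight: x = (1/5) and the denominator's factorial ratio (C = 1/2, x = 1/5) is a lower Pochhammer.
Term ratio: r(k) = (1/5) * (k+1) (k+1) / [(k+2) (k+1)] - rational in k. x = (1/5); t_0 = 1/2; negate the roots.

x = 1/5 here; the reduced form reads 2F1, upper {1, 1}, lower {2}, C = 1/2. Verdict at x = 1/5: logarithm (I6) matches (the logarithm: parameters (1,1;2), x = 1/5). Exact value: (-5/2) * ln(4/5).


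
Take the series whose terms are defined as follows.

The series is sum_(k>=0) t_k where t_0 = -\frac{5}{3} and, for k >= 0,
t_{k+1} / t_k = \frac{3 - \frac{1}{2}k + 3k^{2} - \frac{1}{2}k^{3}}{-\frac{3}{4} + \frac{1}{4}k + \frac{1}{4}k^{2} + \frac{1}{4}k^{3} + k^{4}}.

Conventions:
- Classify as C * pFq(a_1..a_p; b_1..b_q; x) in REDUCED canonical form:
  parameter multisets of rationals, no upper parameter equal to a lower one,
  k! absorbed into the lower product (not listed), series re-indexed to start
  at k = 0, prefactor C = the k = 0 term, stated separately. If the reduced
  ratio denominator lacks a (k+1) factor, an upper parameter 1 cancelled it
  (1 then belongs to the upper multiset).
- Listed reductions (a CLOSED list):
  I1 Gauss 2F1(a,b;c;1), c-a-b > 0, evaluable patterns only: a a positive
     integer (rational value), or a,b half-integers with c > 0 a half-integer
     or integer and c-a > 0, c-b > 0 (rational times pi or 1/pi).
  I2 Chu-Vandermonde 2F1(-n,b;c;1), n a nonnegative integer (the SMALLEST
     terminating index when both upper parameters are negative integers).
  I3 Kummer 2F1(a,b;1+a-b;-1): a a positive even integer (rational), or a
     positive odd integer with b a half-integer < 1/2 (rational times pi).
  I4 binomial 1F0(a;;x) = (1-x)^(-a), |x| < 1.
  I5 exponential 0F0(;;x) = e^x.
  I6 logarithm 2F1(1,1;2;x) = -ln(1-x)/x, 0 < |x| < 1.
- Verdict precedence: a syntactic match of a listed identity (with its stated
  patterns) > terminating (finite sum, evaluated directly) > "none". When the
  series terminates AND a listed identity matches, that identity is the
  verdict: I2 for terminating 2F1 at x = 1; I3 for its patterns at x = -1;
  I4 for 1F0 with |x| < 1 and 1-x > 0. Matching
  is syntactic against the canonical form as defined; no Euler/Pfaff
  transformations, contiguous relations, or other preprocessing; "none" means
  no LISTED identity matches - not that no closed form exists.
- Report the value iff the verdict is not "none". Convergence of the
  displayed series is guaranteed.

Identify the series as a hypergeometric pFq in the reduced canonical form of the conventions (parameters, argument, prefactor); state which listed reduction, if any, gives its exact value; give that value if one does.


Prefactor -\frac{5}{3}, argument -\frac{1}{2}: 1F1 with upper {-6} over lower {-\frac{3}{4}}. Verdict: terminating - no listed pattern fits, but -6 in the upper list cuts the series at k = 6; direct evaluation. Hence: \frac{81601}{1377}.

Structural cue: t_0 = -\frac{5}{3} here, and the expanded ratio factors over Q; C = -5/3, x = -1/2, roots give parameters.
Term ratio: r(k) = -\frac{1}{2} * (k-6) / [(k-\frac{3}{4}) (k+1)] - poly over poly, x = -\frac{1}{2} from leading terms; C = -\frac{5}{3} at k = 0.


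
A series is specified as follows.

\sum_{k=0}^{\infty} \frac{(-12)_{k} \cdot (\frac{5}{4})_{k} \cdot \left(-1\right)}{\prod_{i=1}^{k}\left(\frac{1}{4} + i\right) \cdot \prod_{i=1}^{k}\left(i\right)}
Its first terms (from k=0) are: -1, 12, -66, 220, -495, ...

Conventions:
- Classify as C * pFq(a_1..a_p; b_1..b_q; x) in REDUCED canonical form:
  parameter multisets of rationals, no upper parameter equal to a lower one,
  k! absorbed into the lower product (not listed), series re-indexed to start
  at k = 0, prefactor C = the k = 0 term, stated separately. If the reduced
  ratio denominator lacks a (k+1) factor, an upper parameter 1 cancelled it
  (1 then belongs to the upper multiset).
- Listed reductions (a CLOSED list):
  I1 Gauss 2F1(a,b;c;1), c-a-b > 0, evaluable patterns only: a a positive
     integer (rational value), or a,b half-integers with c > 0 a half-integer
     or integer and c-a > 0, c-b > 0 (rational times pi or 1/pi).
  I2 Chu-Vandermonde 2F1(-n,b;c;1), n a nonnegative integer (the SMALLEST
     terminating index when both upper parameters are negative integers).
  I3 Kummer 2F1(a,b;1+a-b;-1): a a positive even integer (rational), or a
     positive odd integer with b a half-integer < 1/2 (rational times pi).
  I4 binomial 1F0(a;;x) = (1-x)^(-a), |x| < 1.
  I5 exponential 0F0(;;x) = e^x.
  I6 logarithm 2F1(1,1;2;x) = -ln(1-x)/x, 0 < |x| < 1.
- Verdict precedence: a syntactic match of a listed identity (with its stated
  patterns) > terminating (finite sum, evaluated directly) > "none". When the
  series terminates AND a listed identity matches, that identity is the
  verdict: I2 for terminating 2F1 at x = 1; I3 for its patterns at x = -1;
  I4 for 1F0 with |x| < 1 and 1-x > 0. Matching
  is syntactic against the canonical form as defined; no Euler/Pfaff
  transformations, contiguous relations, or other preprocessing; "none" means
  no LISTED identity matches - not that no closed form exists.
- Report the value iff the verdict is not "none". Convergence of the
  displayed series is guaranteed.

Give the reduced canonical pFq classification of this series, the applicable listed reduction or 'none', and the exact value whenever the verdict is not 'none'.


The series (x = 1) is 1F0: upper {-12}, lower {-}, prefactor -1. Verdict: terminating. With -12 upstairs the series is a 13-term polynomial sum; evaluated term by term. Exact value: 0.

Key step: t_0 = -1 here, and the product of the first k integers (C = -1, x = 1) is k!.
Adjacent-term ratio: r(k) = 1 * (k-12) / [(k+1)] - rational; roots negated = parameters, x = 1, C = -1.


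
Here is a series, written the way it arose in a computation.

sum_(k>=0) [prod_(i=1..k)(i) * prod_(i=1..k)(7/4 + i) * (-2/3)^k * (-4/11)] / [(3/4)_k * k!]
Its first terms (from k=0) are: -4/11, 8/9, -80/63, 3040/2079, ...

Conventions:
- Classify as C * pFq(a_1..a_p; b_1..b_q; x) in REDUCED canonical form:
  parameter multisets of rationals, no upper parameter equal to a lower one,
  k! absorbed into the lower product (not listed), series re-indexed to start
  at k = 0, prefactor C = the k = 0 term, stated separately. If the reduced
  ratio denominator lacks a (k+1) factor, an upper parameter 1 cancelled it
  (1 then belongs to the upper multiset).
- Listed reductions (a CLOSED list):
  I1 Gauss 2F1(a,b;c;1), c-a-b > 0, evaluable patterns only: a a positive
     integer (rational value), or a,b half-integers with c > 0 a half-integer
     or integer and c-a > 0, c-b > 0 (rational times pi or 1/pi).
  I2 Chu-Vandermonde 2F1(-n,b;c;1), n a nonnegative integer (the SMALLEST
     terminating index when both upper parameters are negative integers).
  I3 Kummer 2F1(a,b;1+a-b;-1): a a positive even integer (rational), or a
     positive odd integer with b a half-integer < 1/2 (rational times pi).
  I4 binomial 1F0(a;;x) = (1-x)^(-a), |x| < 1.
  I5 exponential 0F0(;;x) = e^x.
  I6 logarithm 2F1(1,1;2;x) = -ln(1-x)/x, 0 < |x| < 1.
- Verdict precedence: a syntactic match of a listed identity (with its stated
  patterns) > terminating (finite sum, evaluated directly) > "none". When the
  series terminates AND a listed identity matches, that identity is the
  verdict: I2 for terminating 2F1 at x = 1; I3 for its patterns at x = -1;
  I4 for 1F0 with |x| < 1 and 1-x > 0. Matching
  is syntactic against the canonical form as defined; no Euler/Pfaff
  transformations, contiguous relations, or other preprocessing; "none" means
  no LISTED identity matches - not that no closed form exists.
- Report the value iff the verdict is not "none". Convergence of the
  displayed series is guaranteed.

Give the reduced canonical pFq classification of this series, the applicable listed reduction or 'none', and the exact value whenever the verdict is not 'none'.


x = -2/3 here; the reduced form reads 2F1, upper {1, 11/4}, lower {3/4}, C = -4/11. Verdict: none here - no I1-I6 shape fits x = -2/3 with lower {3/4}.

Key step: t_0 being -4/11, the running product (C = -4/11) telescopes to a rising factorial.
Adjacent-term ratio: r(k) = (-2/3) * (k+1) (k+11/4) / [(k+3/4) (k+1)] - rational in k. x = (-2/3); t_0 = -4/11; negate the roots.


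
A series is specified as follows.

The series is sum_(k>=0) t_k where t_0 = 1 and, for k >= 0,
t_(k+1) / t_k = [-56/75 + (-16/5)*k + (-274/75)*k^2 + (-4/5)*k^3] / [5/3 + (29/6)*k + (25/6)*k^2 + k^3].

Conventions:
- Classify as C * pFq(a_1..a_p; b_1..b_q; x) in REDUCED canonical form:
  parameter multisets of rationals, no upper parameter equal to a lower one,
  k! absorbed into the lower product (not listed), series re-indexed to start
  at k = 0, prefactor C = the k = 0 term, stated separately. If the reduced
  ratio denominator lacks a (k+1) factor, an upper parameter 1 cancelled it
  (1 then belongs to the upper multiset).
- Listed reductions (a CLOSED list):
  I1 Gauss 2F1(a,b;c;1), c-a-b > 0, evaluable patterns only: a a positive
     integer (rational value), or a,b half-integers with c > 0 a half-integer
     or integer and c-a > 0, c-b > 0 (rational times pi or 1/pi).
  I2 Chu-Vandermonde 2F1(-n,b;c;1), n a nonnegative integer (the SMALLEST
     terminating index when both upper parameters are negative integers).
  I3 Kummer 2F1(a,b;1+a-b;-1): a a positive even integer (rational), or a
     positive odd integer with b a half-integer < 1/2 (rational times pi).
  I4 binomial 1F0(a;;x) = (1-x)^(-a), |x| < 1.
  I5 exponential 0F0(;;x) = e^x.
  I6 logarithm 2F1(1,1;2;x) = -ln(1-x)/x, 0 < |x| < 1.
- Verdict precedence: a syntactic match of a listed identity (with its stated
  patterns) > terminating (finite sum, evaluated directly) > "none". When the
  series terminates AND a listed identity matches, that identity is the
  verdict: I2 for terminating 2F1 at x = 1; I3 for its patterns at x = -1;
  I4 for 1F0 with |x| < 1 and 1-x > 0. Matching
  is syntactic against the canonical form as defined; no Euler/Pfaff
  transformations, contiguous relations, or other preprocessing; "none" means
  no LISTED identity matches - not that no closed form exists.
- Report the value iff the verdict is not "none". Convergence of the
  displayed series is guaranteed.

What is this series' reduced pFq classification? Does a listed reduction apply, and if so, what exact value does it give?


This is 1 * 2F1(2/5, 7/2; 5/2; -4/5) in reduced canonical form. Verdict: no listed reduction: x = -4/5 and upper {2/5, 7/2} fail every I1-I6 pattern.

Key observation: t_0 = 1 here, and the ratio is unreduced: k + 2/3 divides both sides (prefactor 1).
Term ratio: r(k) = (-4/5) * (k+2/5) (k+7/2) / [(k+5/2) (k+1)] - poly over poly, x = (-4/5) from leading terms; C = 1 at k = 0.


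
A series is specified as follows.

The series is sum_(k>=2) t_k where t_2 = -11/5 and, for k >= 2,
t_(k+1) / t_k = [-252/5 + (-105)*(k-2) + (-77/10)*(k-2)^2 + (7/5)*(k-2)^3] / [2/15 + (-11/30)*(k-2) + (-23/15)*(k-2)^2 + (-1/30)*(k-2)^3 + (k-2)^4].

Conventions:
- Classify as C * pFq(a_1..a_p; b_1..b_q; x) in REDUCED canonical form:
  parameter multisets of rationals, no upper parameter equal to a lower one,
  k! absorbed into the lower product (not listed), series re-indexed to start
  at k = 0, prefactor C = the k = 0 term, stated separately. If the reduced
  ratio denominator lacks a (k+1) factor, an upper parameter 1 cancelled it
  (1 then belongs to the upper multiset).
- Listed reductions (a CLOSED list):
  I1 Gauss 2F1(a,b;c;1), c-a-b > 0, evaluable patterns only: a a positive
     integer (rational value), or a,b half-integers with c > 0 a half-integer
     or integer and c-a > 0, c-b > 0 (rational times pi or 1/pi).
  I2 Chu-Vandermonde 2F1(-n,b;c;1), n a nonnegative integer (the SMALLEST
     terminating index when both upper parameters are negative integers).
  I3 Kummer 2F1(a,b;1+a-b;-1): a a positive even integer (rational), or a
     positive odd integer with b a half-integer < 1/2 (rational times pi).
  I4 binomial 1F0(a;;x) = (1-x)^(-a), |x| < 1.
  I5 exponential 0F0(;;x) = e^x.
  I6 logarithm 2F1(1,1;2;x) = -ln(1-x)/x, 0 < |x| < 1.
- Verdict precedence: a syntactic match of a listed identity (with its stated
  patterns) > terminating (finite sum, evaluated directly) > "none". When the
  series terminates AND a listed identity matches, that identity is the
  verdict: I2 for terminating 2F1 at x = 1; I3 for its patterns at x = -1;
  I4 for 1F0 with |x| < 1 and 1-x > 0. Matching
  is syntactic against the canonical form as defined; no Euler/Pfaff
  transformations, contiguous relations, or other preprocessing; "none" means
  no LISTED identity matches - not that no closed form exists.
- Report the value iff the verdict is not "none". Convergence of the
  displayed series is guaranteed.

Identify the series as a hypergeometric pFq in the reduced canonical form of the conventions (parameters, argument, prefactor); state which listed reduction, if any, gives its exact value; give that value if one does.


At argument 7/5: a 2F2 with upper {-12, 6}, lower {-4/3, -1/5}, scaled by C = -11/5. Verdict: terminating - upper parameter -12 makes this a finite sum (last index 12), evaluated exactly. Sum: -1512670850099686631/3534749104640.

The tell: from the first term -11/5: the expanded ratio factors over Q; C = -11/5, x = 7/5, roots give parameters.
Term ratio: r(k) = (7/5) * (k-12) (k+6) / [(k-4/3) (k-1/5) (k+1)] - rational in k, leading ratio (7/5); with t_0 = -11/5, classification follows.


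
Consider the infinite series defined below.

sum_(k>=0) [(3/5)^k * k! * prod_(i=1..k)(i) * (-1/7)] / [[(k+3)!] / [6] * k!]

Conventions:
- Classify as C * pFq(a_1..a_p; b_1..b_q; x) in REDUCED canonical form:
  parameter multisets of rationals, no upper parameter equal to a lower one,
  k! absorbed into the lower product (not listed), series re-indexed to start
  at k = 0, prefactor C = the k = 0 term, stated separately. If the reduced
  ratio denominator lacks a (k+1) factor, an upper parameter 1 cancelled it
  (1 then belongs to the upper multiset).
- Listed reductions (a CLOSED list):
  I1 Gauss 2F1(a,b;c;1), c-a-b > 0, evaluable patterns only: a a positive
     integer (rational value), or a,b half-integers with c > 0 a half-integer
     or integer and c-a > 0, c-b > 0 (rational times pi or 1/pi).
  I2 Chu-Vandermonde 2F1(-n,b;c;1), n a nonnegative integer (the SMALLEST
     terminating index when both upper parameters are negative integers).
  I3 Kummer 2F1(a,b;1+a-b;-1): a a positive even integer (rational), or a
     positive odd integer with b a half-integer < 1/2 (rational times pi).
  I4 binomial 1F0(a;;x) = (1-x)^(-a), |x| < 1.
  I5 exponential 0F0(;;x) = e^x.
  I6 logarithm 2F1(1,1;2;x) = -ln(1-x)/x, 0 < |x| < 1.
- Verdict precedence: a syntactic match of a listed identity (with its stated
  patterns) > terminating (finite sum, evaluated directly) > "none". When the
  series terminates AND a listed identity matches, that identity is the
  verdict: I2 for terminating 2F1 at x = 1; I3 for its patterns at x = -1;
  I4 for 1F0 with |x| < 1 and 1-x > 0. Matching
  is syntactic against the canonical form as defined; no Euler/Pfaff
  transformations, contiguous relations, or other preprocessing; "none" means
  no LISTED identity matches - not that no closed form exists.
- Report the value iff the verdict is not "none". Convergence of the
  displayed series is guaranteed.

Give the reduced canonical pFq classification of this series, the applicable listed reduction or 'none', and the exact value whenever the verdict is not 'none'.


Classification (C = -1/7): 2F1 with upper {1, 1}, lower {4}, argument x = 3/5. Verdict: none. A 2F1 with upper {1, 1} fits none of I1-I6 at x = 3/5; the sum runs forever.

The tell: from the first term -1/7: the running product (prefactor -1/7) telescopes to a rising factorial.
Adjacent-term ratio: r(k) = (3/5) * (k+1) (k+1) / [(k+4) (k+1)] - rational in k, leading ratio (3/5); with t_0 = -1/7, classification follows.


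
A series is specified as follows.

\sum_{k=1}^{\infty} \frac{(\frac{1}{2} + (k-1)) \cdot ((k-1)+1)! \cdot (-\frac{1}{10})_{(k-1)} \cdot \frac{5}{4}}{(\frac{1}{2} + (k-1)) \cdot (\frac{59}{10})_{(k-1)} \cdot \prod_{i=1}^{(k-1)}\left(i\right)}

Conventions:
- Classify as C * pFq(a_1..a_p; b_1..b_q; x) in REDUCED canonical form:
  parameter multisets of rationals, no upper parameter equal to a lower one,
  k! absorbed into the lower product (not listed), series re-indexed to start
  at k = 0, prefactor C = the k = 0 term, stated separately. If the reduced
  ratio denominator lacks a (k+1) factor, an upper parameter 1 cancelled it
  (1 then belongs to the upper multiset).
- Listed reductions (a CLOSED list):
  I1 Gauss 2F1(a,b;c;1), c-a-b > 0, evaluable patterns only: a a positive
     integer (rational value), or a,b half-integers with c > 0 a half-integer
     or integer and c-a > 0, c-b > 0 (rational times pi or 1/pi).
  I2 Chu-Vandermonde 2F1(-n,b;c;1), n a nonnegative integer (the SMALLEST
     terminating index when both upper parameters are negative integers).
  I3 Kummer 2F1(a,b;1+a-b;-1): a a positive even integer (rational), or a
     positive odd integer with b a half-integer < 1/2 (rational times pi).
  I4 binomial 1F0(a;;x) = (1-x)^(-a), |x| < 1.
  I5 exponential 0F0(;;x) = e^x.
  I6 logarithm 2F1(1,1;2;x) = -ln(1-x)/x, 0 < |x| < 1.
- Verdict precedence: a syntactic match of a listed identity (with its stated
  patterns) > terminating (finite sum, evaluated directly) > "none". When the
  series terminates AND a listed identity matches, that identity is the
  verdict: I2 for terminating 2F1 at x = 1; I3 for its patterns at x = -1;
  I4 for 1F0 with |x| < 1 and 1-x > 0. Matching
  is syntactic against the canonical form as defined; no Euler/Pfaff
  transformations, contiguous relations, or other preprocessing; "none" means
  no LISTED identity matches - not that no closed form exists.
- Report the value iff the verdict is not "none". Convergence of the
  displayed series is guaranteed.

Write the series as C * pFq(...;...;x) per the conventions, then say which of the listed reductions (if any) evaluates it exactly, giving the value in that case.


With C = \frac{5}{4}: the canonical form is 2F1(-\frac{1}{10}, 2; \frac{59}{10}; 1). Verdict: Gauss (I1, integer-parameter pattern) matches (x = 1: the Gamma ratio telescopes since c-a-b = 4 > 0 and a = 2 in Z>0). Exact value: \frac{1911}{1600}.

The tell: t_0 = \frac{5}{4} here, and the product of the first k integers (C = 5/4, x = 1) is k!.
Term ratio: r(k) = 1 * (k-\frac{1}{10}) (k+2) / [(k+\frac{59}{10}) (k+1)] - rational in k. x = 1; t_0 = \frac{5}{4}; negate the roots.


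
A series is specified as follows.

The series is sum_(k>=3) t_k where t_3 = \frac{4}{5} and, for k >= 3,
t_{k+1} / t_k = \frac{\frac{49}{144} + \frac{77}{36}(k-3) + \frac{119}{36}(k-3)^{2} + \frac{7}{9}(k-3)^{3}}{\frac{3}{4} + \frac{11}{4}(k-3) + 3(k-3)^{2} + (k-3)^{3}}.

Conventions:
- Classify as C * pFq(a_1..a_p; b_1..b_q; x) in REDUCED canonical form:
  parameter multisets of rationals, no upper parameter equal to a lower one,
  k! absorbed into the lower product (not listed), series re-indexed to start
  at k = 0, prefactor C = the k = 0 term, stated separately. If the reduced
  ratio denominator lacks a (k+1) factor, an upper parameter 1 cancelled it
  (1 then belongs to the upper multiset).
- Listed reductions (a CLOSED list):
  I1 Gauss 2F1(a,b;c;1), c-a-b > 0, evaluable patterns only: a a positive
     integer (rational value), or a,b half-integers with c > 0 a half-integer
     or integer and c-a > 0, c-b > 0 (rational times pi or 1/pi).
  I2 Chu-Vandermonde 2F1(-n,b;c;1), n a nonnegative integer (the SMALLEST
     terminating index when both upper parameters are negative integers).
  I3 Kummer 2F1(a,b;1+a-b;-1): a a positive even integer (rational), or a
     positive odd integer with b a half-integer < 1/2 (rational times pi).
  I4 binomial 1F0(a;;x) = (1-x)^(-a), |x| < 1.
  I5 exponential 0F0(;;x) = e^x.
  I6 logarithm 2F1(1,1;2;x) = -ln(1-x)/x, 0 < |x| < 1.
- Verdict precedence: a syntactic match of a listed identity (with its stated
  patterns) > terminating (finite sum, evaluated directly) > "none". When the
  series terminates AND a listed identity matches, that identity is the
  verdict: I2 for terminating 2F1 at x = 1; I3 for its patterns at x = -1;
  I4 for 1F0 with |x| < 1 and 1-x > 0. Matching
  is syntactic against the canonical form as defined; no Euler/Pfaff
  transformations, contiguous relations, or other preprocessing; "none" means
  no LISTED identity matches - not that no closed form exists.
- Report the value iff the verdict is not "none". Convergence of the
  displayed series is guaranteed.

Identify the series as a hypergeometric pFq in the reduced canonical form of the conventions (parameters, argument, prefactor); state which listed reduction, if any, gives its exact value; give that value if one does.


x = \frac{7}{9} here; the reduced form reads 2F1, upper {\frac{1}{4}, \frac{7}{2}}, lower {\frac{3}{2}}, C = \frac{4}{5}. Verdict: none. Every listed pattern misses the 2F1 form at \frac{7}{9}, upper {\frac{1}{4}, \frac{7}{2}}.

Key step: with t_0 = \frac{4}{5}, the expanded ratio factors over Q; C = 4/5, x = 7/9, roots give parameters.
Term ratio: r(k) = \frac{7}{9} * (k+\frac{1}{4}) (k+\frac{7}{2}) / [(k+\frac{3}{2}) (k+1)] - rational; roots negated = parameters, x = \frac{7}{9}, C = \frac{4}{5}.


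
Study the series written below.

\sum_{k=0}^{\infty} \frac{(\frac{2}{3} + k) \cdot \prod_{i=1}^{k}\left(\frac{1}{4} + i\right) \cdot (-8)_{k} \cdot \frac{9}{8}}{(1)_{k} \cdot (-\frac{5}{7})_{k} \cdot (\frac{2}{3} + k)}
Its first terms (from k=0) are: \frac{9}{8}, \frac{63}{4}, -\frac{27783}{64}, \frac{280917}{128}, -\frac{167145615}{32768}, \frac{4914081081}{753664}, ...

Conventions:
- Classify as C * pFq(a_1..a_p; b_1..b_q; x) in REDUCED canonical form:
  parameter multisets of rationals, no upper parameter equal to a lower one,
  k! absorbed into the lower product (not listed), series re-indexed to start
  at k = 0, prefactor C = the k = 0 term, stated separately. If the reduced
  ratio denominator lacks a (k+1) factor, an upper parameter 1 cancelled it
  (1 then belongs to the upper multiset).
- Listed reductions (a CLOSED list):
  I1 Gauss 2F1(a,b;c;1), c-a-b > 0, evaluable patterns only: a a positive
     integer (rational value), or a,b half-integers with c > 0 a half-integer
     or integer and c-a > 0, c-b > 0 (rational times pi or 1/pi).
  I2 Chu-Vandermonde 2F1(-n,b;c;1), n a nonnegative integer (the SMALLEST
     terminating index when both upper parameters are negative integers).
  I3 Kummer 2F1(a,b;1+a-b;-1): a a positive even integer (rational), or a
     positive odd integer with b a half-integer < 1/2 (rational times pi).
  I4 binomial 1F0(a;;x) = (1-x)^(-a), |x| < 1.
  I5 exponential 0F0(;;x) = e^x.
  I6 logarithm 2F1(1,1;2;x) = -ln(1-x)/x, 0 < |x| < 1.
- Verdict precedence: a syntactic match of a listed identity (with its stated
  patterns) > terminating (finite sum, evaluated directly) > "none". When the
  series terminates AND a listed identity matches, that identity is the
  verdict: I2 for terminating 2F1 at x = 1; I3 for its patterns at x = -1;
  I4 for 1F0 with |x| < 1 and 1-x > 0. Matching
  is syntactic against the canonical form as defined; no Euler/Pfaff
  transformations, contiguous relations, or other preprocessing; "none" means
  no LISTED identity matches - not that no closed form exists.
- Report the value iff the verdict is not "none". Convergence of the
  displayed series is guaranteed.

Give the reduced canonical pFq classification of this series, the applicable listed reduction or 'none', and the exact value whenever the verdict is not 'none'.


The series (x = 1) is 2F1: upper {-8, \frac{5}{4}}, lower {-\frac{5}{7}}, prefactor \frac{9}{8}. Verdict (x = 1): Chu-Vandermonde (I2) applies (terminating 2F1 at x = 1 with n = 8, b = 5/4, c = -\frac{5}{7}). Its exact value is -\frac{4029599097}{114219286528}.

The tell: t_0 being \frac{9}{8}, the running product (prefactor 9/8) telescopes to a rising factorial.
Ratio: r(k) = 1 * (k-8) (k+\frac{5}{4}) / [(k-\frac{5}{7}) (k+1)] - rational in k. x = 1; t_0 = \frac{9}{8}; negate the roots.


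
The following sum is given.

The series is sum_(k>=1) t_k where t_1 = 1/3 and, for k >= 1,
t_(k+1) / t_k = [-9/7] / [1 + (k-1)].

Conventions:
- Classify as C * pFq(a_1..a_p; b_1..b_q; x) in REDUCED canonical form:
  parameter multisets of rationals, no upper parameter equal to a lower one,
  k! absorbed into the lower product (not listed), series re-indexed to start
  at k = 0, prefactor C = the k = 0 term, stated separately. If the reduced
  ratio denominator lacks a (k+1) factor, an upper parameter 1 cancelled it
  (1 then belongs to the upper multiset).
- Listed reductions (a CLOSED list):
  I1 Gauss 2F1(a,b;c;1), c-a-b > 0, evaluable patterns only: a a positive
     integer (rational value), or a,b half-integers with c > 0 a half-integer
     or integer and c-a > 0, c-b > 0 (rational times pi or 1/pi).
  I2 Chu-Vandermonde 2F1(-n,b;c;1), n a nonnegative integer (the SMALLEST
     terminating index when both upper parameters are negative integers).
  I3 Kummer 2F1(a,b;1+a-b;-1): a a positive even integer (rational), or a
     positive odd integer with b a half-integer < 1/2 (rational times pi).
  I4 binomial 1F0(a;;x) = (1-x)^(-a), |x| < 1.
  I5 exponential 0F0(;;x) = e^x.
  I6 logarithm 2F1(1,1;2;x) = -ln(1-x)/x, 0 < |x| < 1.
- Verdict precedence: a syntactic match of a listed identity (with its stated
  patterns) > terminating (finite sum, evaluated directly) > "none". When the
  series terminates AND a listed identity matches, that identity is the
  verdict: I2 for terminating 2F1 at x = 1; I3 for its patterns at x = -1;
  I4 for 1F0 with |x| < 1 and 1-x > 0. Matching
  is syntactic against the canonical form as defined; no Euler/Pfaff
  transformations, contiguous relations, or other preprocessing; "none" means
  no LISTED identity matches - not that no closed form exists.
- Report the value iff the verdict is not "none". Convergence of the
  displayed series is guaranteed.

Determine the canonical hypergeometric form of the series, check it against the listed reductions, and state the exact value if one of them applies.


Canonical form: C = 1/3 times 0F0 with upper {-}, lower {-}, x = -9/7. Verdict: the I5 exponential reduction matches (the 0F0 exponential series at x = -9/7). Sum: (1/3) * e^(-9/7).

Key observation: t_0 being 1/3, roots of the ratio polynomials (prefactor 1/3) are the negated parameters.
Step ratio: r(k) = (-9/7) * 1 / [(k+1)] - rational in k, leading ratio (-9/7); with t_0 = 1/3, classification follows.


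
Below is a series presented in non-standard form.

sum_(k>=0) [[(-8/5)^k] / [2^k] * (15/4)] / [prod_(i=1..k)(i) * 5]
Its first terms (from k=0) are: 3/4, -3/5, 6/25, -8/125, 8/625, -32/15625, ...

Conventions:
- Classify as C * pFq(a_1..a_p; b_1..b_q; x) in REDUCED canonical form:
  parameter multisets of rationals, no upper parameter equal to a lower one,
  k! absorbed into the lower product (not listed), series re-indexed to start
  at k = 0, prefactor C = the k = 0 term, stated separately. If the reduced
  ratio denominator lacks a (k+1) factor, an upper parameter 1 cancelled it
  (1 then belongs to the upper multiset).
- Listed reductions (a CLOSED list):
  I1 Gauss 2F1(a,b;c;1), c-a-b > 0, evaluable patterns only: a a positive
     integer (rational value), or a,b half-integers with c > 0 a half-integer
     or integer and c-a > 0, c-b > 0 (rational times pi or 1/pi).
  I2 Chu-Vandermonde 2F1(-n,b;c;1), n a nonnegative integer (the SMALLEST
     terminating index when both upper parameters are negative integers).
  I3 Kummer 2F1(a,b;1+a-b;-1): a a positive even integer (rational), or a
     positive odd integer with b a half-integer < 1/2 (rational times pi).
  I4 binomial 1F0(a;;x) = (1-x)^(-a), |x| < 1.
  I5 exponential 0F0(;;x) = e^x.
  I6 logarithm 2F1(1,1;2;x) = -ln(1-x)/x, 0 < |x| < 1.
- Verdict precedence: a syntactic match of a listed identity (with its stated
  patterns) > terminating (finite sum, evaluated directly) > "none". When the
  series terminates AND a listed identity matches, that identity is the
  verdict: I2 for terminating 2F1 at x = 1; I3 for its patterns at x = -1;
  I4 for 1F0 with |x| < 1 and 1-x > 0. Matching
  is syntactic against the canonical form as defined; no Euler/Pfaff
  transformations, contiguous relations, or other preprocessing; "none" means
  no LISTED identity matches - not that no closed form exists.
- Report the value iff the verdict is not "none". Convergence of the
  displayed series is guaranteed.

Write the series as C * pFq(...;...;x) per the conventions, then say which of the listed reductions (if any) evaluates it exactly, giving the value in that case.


With C = 3/4: the canonical form is 0F0(-; -; -4/5). Verdict: the I5 exponential reduction matches (the 0F0 exponential series at x = -4/5). Hence: (3/4) * e^(-4/5).

Key observation: with t_0 = 3/4, the product of the first k integers (C = 3/4) is k!.
Consecutive-term ratio: r(k) = (-4/5) * 1 / [(k+1)] - poly over poly, x = (-4/5) from leading terms; C = 3/4 at k = 0.
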